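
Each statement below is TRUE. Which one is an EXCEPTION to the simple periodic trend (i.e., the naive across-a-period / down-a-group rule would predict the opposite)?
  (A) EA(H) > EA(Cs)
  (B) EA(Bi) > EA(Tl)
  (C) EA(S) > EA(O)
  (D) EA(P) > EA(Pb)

The general trend: electron affinity increases across a period and decreases down a group.
(A) H (period 1, group 1) vs Cs (period 6, group 1): the stated order agrees with the simple trend.
(B) Bi (period 6, group 15) vs Tl (period 6, group 13): the stated order agrees with the simple trend.
(C) S (period 3, group 16) vs O (period 2, group 16): the stated order contradicts the simple trend.
(D) P (period 3, group 15) vs Pb (period 6, group 14): the stated order agrees with the simple trend.
The exception is (C): the compact 2p subshell of O repels the added electron more than S's larger 3p does.

(C)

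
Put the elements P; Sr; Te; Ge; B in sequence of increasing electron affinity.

Sr, B, P, Ge, Te

B is in period 2, group 13; P is in period 3, group 15; Ge is in period 4, group 14; Sr is in period 5, group 2; Te is in period 5, group 16.
Adding an electron releases more energy for atoms nearer the top right (short of the noble gases).
Neither a single period nor a single group — weigh both effects.
B > Sr: relative to Sr, both the across-period and down-group shifts push B's electron affinity up.
P > B: the two effects oppose for this pair; the across-period effect wins (72 vs 27 kJ/mol).
Ge > P: this pair runs against the simple trend — see the exception note.
Te > Ge: the two effects oppose for this pair; the across-period effect wins (190 vs 119 kJ/mol).
Note the exception: Ge has a higher electron affinity than P, contrary to the simple trend — adding an electron to P's half-filled np³ subshell costs electron-pairing energy.
Tabulated electron affinity (kJ/mol): B 27, P 72, Ge 119, Sr 5, Te 190.
So from lowest to highest: Sr < B < P < Ge < Te.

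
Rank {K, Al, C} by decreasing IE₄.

After 3 electrons have been removed, what remains? K³⁺ is already 2 electrons into the core; Al³⁺ is the bare [Ne] core; C³⁺ still has 1 valence electron.
Usually core removal costs more than valence removal, but here the competition is close: a tightly held n=2 valence electron can cost more to remove than an n=3 core electron, so the actual values have to decide it.
Tabulated IE_4 (kJ/mol): K 5877, Al 11577, C 6223.
Hence IE_4: K < C < Al.

Al > C > K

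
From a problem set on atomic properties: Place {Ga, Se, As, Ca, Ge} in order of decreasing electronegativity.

Se > As > Ge > Ga > Ca

Ca is in period 4, group 2; Ga is in period 4, group 13; Ge is in period 4, group 14; As is in period 4, group 15; Se is in period 4, group 16.
Smaller atoms with higher effective nuclear charge are more electronegative.
All lie in period 4, so electronegativity increases left to right.
So from highest to lowest: Se > As > Ge > Ga > Ca.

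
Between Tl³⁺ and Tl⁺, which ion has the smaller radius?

Tl³⁺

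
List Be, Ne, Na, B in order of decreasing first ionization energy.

Across a period the outer electron is held more tightly (higher IE₁); down a group it sits in a higher shell, more shielded, and comes off more easily.
Here both period and group differ, so the two effects have to be weighed against each other.
B > Na: both effects reinforce here, so B is clearly the higher of the two.
Be > B: this pair runs against the simple trend — see the exception note.
Ne > Be: both are in period 2; the period trend gives Ne the larger value.
Note the exception: Be has a higher first ionization energy than B, contrary to the simple trend — removing B's lone 2p electron is easier than breaking Be's filled 2s².
Tabulated first ionization energy (kJ/mol): Be 900, B 801, Ne 2081, Na 496.
So from highest to lowest: Ne > Be > B > Na.

Ne > Be > B > Na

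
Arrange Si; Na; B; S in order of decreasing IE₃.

Consider each +2 ion: Si²⁺ still has 2 valence electrons; Na²⁺ is already 1 electron into the core; B²⁺ still has 1 valence electron; S²⁺ still has 4 valence electrons.
Pulling an electron out of a noble-gas core costs far more than removing a remaining valence electron, so Na sits at the high end of IE_3.
Valence configurations: Si²⁺ [Ne]3s², B²⁺ [He]2s¹, S²⁺ [Ne]3s²3p².
The numbers (kJ/mol): Si 3232, Na 6910, B 3660, S 3357.
Putting it together, IE_3: Si < S < B < Na.

Na > B > S > Si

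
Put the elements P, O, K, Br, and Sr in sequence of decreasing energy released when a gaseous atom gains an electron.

Br > O > P > K > Sr

Atoms with high Z_eff and room in the valence shell (especially the halogens) have the most exothermic electron affinities.
Neither a single period nor a single group — weigh both effects.
K > Sr: the two effects oppose for this pair; the down-group effect wins (48 vs 5 kJ/mol).
P > K: both effects reinforce here, so P is clearly the higher of the two.
O > P: both effects reinforce here, so O is clearly the higher of the two.
Br > O: the two effects oppose for this pair; the across-period effect wins (325 vs 141 kJ/mol).
For reference (kJ/mol): O 141, P 72, K 48, Br 325, Sr 5.
So from highest to lowest: Br > O > P > K > Sr.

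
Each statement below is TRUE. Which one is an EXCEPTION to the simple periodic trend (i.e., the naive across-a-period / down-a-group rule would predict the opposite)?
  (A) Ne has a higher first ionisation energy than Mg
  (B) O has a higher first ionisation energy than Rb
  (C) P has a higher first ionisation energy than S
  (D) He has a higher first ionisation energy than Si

(C)

The general trend: first ionisation energy increases across a period and decreases down a group.
(A) Ne (period 2, group 18) vs Mg (period 3, group 2): the stated order agrees with the simple trend.
(B) O (period 2, group 16) vs Rb (period 5, group 1): the stated order agrees with the simple trend.
(C) P (period 3, group 15) vs S (period 3, group 16): the stated order contradicts the simple trend.
(D) He (period 1, group 18) vs Si (period 3, group 14): the stated order agrees with the simple trend.
The exception is (C): S (3p⁴) ionizes more easily than half-filled P (3p³) because the paired 3p electron in S is pushed out by e⁻–e⁻ repulsion.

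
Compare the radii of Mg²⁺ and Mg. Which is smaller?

Forming Mg²⁺ removes 2 electrons from Mg. Fewer electrons for the same nuclear charge means less shielding and a higher Z_eff on the remaining electrons, and for main-group metals the entire outer shell is lost.
A cation is smaller than its parent atom: Mg²⁺ < Mg.

Mg²⁺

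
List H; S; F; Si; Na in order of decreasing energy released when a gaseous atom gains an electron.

F > S > Si > H > Na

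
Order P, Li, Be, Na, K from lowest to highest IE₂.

The second ionization energy removes an electron from the +1 ion. For each element: P⁺ still has 4 valence electrons; Li⁺ is the bare [He] core; Be⁺ still has 1 valence electron; Na⁺ is the bare [Ne] core; K⁺ is the bare [Ar] core.
Pulling an electron out of a noble-gas core costs far more than removing a remaining valence electron, so K, Na and Li sit at the high end of IE_2.
Valence configurations: P⁺ [Ne]3s²3p², Be⁺ [He]2s¹.
Tabulated IE_2 (kJ/mol): P 1907, Li 7298, Be 1757, Na 4562, K 3052.
Overall IE_2 order: Be < P < K < Na < Li.

Be < P < K < Na < Li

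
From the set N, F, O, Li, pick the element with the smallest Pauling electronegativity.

Li

Li is in period 2, group 1; N is in period 2, group 15; O is in period 2, group 16; F is in period 2, group 17.
Electronegativity increases across a period and decreases down a group, tracking effective nuclear charge and atomic size.
All lie in period 2, so electronegativity increases left to right.
The smallest Pauling electronegativity among these belongs to Li.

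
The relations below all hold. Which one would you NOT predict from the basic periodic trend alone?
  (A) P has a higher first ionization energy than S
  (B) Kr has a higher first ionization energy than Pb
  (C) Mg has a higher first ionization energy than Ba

(A)

The general trend: first ionization energy increases across a period and decreases down a group.
(A) P (period 3, group 15) vs S (period 3, group 16): the stated order contradicts the simple trend.
(B) Kr (period 4, group 18) vs Pb (period 6, group 14): the stated order agrees with the simple trend.
(C) Mg (period 3, group 2) vs Ba (period 6, group 2): the stated order agrees with the simple trend.
The exception is (A): S (3p⁴) ionizes more easily than half-filled P (3p³) because the paired 3p electron in S is pushed out by e⁻–e⁻ repulsion.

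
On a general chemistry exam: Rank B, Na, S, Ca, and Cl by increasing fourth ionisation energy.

IE_4 is the cost of taking one more electron from the +3 cation: B³⁺ is the bare [He] core; Na³⁺ is already 2 electrons into the core; S³⁺ still has 3 valence electrons; Ca³⁺ is already 1 electron into the core; Cl³⁺ still has 4 valence electrons.
Breaking into a closed-shell core is much more expensive than removing a leftover valence electron — Ca, Na and B have the largest IE_4 here.
Valence configurations: S³⁺ [Ne]3s²3p¹, Cl³⁺ [Ne]3s²3p².
The numbers (kJ/mol): B 25026, Na 9543, S 4556, Ca 6491, Cl 5159.
Overall IE_4 order: S < Cl < Ca < Na < B.

S < Cl < Ca < Na < B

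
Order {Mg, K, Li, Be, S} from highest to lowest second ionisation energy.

The second ionization energy removes an electron from the +1 ion. For each element: Mg⁺ still has 1 valence electron; K⁺ is the bare [Ar] core; Li⁺ is the bare [He] core; Be⁺ still has 1 valence electron; S⁺ still has 5 valence electrons.
Breaking into a closed-shell core is much more expensive than removing a leftover valence electron — K and Li have the largest IE_2 here.
Valence configurations: Mg⁺ [Ne]3s¹, Be⁺ [He]2s¹, S⁺ [Ne]3s²3p³.
Tabulated IE_2 (kJ/mol): Mg 1451, K 3052, Li 7298, Be 1757, S 2252.
Hence IE_2: Mg < Be < S < K < Li.

Li > K > S > Be > Mg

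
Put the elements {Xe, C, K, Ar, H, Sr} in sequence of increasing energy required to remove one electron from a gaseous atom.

K < Sr < C < Xe < H < Ar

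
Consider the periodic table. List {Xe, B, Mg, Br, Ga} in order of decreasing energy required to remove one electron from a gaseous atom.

Xe > Br > B > Mg > Ga

B is in period 2, group 13; Mg is in period 3, group 2; Ga is in period 4, group 13; Br is in period 4, group 17; Xe is in period 5, group 18.
IE₁ increases left→right with effective nuclear charge and decreases top→bottom as the valence shell moves farther out.
Here both period and group differ, so the two effects have to be weighed against each other.
Mg > Ga: period and group pull opposite ways; the down-group shift dominates (738 vs 579 kJ/mol).
B > Mg: both effects reinforce here, so B is clearly the higher of the two.
Br > B: period and group pull opposite ways; the across-period shift dominates (1140 vs 801 kJ/mol).
Xe > Br: period and group pull opposite ways; the across-period shift dominates (1170 vs 1140 kJ/mol).
Tabulated first ionization energy (kJ/mol): B 801, Mg 738, Ga 579, Br 1140, Xe 1170.
So from highest to lowest: Xe > Br > B > Mg > Ga.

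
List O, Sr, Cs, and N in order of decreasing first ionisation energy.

N is in period 2, group 15; O is in period 2, group 16; Sr is in period 5, group 2; Cs is in period 6, group 1.
Across a period the outer electron is held more tightly (higher IE₁); down a group it sits in a higher shell, more shielded, and comes off more easily.
Here both period and group differ, so the two effects have to be weighed against each other.
Sr > Cs: both effects reinforce here, so Sr is clearly the higher of the two.
O > Sr: both effects reinforce here, so O is clearly the higher of the two.
N > O: this pair runs against the simple trend — see the exception note.
Note the exception: N has a higher first ionization energy than O, contrary to the simple trend — pairing an electron in O's 2p⁴ costs repulsion energy, so O ionizes more easily than half-filled N (2p³).
Approximate values (kJ/mol): N 1402, O 1314, Sr 550, Cs 376.
So from highest to lowest: N > O > Sr > Cs.

N > O > Sr > Cs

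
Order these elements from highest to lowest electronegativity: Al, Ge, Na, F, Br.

F is in period 2, group 17; Na is in period 3, group 1; Al is in period 3, group 13; Ge is in period 4, group 14; Br is in period 4, group 17.
Smaller atoms with higher effective nuclear charge are more electronegative.
Here both period and group differ, so the two effects have to be weighed against each other.
Al > Na: Al lies to the right of Na in period 3, so the across-period effect alone puts Al higher.
Ge > Al: period and group pull opposite ways; the across-period shift dominates (2.01 vs 1.61).
Br > Ge: both are in period 4; the period trend gives Br the larger value.
F > Br: they share group 17; the group trend gives F the larger value.
Tabulated electronegativity (Pauling): F 3.98, Na 0.93, Al 1.61, Ge 2.01, Br 2.96.
So from highest to lowest: F > Br > Ge > Al > Na.

F > Br > Ge > Al > Na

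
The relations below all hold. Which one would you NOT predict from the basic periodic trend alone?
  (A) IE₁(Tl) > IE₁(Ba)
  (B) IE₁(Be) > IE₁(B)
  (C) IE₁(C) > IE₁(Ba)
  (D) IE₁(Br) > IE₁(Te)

The general trend: first ionization energy increases across a period and decreases down a group.
(A) Tl (period 6, group 13) vs Ba (period 6, group 2): the stated order agrees with the simple trend.
(B) Be (period 2, group 2) vs B (period 2, group 13): the stated order contradicts the simple trend.
(C) C (period 2, group 14) vs Ba (period 6, group 2): the stated order agrees with the simple trend.
(D) Br (period 4, group 17) vs Te (period 5, group 16): the stated order agrees with the simple trend.
The exception is (B): removing B's lone 2p electron is easier than breaking Be's filled 2s².

(B)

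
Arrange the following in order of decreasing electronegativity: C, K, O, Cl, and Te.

O > Cl > C > Te > K

C is in period 2, group 14; O is in period 2, group 16; Cl is in period 3, group 17; K is in period 4, group 1; Te is in period 5, group 16.
Electronegativity increases across a period and decreases down a group, tracking effective nuclear charge and atomic size.
These span different periods and groups, so the two trends combine.
Te > K: period and group pull opposite ways; the across-period shift dominates (2.10 vs 0.82).
C > Te: period and group pull opposite ways; the down-group shift dominates (2.55 vs 2.10).
Cl > C: the two effects oppose for this pair; the across-period effect wins (3.16 vs 2.55).
O > Cl: the two effects oppose for this pair; the down-group effect wins (3.44 vs 3.16).
For reference (Pauling): C 2.55, O 3.44, Cl 3.16, K 0.82, Te 2.10.
So from highest to lowest: O > Cl > C > Te > K.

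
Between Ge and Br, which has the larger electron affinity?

Br

Adding an electron releases more energy for atoms nearer the top right (short of the noble gases).
All lie in period 4, so electron affinity increases left to right.
So Br has the larger electron affinity (Br > Ge).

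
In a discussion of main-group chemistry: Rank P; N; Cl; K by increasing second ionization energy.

P, Cl, N, K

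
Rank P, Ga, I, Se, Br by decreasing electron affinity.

Br, I, Se, P, Ga

Adding an electron releases more energy for atoms nearer the top right (short of the noble gases).
Here both period and group differ, so the two effects have to be weighed against each other.
P > Ga: both effects reinforce here, so P is clearly the higher of the two.
Se > P: period and group pull opposite ways; the across-period shift dominates (195 vs 72 kJ/mol).
I > Se: period and group pull opposite ways; the across-period shift dominates (295 vs 195 kJ/mol).
Br > I: Br sits above I in group 17, so the down-group effect alone puts Br higher.
For reference (kJ/mol): P 72, Ga 29, Se 195, Br 325, I 295.
So from highest to lowest: Br > I > Se > P > Ga.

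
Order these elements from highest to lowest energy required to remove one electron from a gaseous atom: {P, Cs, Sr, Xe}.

P is in period 3, group 15; Sr is in period 5, group 2; Xe is in period 5, group 18; Cs is in period 6, group 1.
IE₁ increases left→right with effective nuclear charge and decreases top→bottom as the valence shell moves farther out.
Neither a single period nor a single group — weigh both effects.
Sr > Cs: relative to Cs, both the across-period and down-group shifts push Sr's first ionization energy up.
P > Sr: relative to Sr, both the across-period and down-group shifts push P's first ionization energy up.
Xe > P: the two effects oppose for this pair; the across-period effect wins (1170 vs 1012 kJ/mol).
Tabulated first ionization energy (kJ/mol): P 1012, Sr 550, Xe 1170, Cs 376.
So from highest to lowest: Xe > P > Sr > Cs.

Xe, P, Sr, Cs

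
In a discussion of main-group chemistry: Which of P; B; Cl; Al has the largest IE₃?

Cl

IE_3 is the cost of taking one more electron from the +2 cation: P²⁺ still has 3 valence electrons; B²⁺ still has 1 valence electron; Cl²⁺ still has 5 valence electrons; Al²⁺ still has 1 valence electron.
All are still removing valence electrons, so compare the +2 ions as you would atoms: IE_3 generally rises across a period (higher Z_eff) and falls down a group (larger shell), subject to the usual subshell exceptions.
Valence configurations: P²⁺ [Ne]3s²3p¹, B²⁺ [He]2s¹, Cl²⁺ [Ne]3s²3p³, Al²⁺ [Ne]3s¹.
Approximate IE_3 values (kJ/mol): P 2914, B 3660, Cl 3822, Al 2745.
Putting it together, IE_3: Al < P < B < Cl.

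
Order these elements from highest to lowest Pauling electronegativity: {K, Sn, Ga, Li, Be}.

Atoms toward the upper right of the periodic table pull bonding electrons most strongly.
Here both period and group differ, so the two effects have to be weighed against each other.
Li > K: they share group 1; the group trend gives Li the larger value.
Be > Li: Be lies to the right of Li in period 2, so the across-period effect alone puts Be higher.
Ga > Be: period and group pull opposite ways; the across-period shift dominates (1.81 vs 1.57).
Sn > Ga: the two effects oppose for this pair; the across-period effect wins (1.96 vs 1.81).
Tabulated electronegativity (Pauling): Li 0.98, Be 1.57, K 0.82, Ga 1.81, Sn 1.96.
So from highest to lowest: Sn > Ga > Be > Li > K.

Sn, Ga, Be, Li, K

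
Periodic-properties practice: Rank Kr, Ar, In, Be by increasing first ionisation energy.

Removing the outermost electron gets harder across a period and easier down a group.
These span different periods and groups, so the two trends combine.
Be > In: period and group pull opposite ways; the down-group shift dominates (900 vs 558 kJ/mol).
Kr > Be: the two effects oppose for this pair; the across-period effect wins (1351 vs 900 kJ/mol).
Ar > Kr: they share group 18; the group trend gives Ar the larger value.
Approximate values (kJ/mol): Be 900, Ar 1521, Kr 1351, In 558.
So from lowest to highest: In < Be < Kr < Ar.

In < Be < Kr < Ar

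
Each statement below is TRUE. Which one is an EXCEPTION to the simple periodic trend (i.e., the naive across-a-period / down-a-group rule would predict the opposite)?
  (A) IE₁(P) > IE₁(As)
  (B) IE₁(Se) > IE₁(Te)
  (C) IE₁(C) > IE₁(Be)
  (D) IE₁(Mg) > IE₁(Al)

The general trend: first ionization energy increases across a period and decreases down a group.
(A) P (period 3, group 15) vs As (period 4, group 15): the stated order agrees with the simple trend.
(B) Se (period 4, group 16) vs Te (period 5, group 16): the stated order agrees with the simple trend.
(C) C (period 2, group 14) vs Be (period 2, group 2): the stated order agrees with the simple trend.
(D) Mg (period 3, group 2) vs Al (period 3, group 13): the stated order contradicts the simple trend.
The exception is (D): Al's single 3p electron is easier to remove than one from Mg's filled 3s².

(D)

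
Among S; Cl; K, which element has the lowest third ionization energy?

After 2 electrons have been removed, what remains? S²⁺ still has 4 valence electrons; Cl²⁺ still has 5 valence electrons; K²⁺ is already 1 electron into the core.
Breaking into a closed-shell core is much more expensive than removing a leftover valence electron — K has the largest IE_3 here.
Valence configurations: S²⁺ [Ne]3s²3p², Cl²⁺ [Ne]3s²3p³.
The numbers (kJ/mol): S 3357, Cl 3822, K 4420.
Overall IE_3 order: S < Cl < K.

S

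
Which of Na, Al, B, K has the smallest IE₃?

Al

IE_3 is the cost of taking one more electron from the +2 cation: Na²⁺ is already 1 electron into the core; Al²⁺ still has 1 valence electron; B²⁺ still has 1 valence electron; K²⁺ is already 1 electron into the core.
Breaking into a closed-shell core is much more expensive than removing a leftover valence electron — K and Na have the largest IE_3 here.
Valence configurations: Al²⁺ [Ne]3s¹, B²⁺ [He]2s¹.
Approximate IE_3 values (kJ/mol): Na 6910, Al 2745, B 3660, K 4420.
Overall IE_3 order: Al < B < K < Na.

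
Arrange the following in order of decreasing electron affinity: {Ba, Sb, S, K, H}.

S, Sb, H, K, Ba

H is in period 1, group 1; S is in period 3, group 16; K is in period 4, group 1; Sb is in period 5, group 15; Ba is in period 6, group 2.
Electron affinity generally becomes more exothermic across a period toward the halogens and less exothermic down a group.
Here both period and group differ, so the two effects have to be weighed against each other.
K > Ba: period and group pull opposite ways; the down-group shift dominates (48 vs 14 kJ/mol).
H > K: they share group 1; the group trend gives H the larger value.
Sb > H: the two effects oppose for this pair; the across-period effect wins (103 vs 73 kJ/mol).
S > Sb: relative to Sb, both the across-period and down-group shifts push S's electron affinity up.
Tabulated electron affinity (kJ/mol): H 73, S 200, K 48, Sb 103, Ba 14.
So from highest to lowest: S > Sb > H > K > Ba.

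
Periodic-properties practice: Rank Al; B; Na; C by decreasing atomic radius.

B is in period 2, group 13; C is in period 2, group 14; Na is in period 3, group 1; Al is in period 3, group 13.
Atomic radius shrinks across a period as nuclear charge pulls the same shell inward, and grows down a group as new shells are added.
Here both period and group differ, so the two effects have to be weighed against each other.
B > C: B lies to the left of C in period 2, so the across-period effect alone puts B larger.
Al > B: they share group 13; the group trend gives Al the larger value.
Na > Al: both are in period 3; the period trend gives Na the larger value.
Approximate values (pm): B 85, C 75, Na 155, Al 126.
So from largest to smallest: Na > Al > B > C.

Na > Al > B > C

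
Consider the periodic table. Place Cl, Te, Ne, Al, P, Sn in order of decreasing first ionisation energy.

Ne, Cl, P, Te, Sn, Al

Ne is in period 2, group 18; Al is in period 3, group 13; P is in period 3, group 15; Cl is in period 3, group 17; Sn is in period 5, group 14; Te is in period 5, group 16.
First ionization energy rises across a period (greater Z_eff holds electrons more tightly) and falls down a group (valence electrons are farther from the nucleus).
These span different periods and groups, so the two trends combine.
Sn > Al: period and group pull opposite ways; the across-period shift dominates (709 vs 578 kJ/mol).
Te > Sn: both are in period 5; the period trend gives Te the larger value.
P > Te: period and group pull opposite ways; the down-group shift dominates (1012 vs 869 kJ/mol).
Cl > P: Cl lies to the right of P in period 3, so the across-period effect alone puts Cl higher.
Ne > Cl: both effects reinforce here, so Ne is clearly the higher of the two.
For reference (kJ/mol): Ne 2081, Al 578, P 1012, Cl 1251, Sn 709, Te 869.
So from highest to lowest: Ne > Cl > P > Te > Sn > Al.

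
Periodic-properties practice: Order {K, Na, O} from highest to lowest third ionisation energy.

Na > O > K

The third ionization energy removes an electron from the +2 ion. For each element: K²⁺ is already 1 electron into the core; Na²⁺ is already 1 electron into the core; O²⁺ still has 4 valence electrons.
Usually core removal costs more than valence removal, but here the competition is close: a tightly held n=2 valence electron can cost more to remove than an n=3 core electron, so the actual values have to decide it.
Tabulated IE_3 (kJ/mol): K 4420, Na 6910, O 5300.
Putting it together, IE_3: K < O < Na.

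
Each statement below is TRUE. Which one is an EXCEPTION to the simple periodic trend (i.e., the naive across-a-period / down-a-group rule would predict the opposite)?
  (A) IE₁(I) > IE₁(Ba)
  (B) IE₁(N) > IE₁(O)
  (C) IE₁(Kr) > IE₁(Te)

(B)

The general trend: first ionization energy increases across a period and decreases down a group.
(A) I (period 5, group 17) vs Ba (period 6, group 2): the stated order agrees with the simple trend.
(B) N (period 2, group 15) vs O (period 2, group 16): the stated order contradicts the simple trend.
(C) Kr (period 4, group 18) vs Te (period 5, group 16): the stated order agrees with the simple trend.
The exception is (B): pairing an electron in O's 2p⁴ costs repulsion energy, so O ionizes more easily than half-filled N (2p³).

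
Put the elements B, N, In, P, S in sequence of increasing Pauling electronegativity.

B is in period 2, group 13; N is in period 2, group 15; P is in period 3, group 15; S is in period 3, group 16; In is in period 5, group 13.
Atoms toward the upper right of the periodic table pull bonding electrons most strongly.
Neither a single period nor a single group — weigh both effects.
B > In: B sits above In in group 13, so the down-group effect alone puts B higher.
P > B: period and group pull opposite ways; the across-period shift dominates (2.19 vs 2.04).
S > P: S lies to the right of P in period 3, so the across-period effect alone puts S higher.
N > S: the two effects oppose for this pair; the down-group effect wins (3.04 vs 2.58).
Approximate values (Pauling): B 2.04, N 3.04, P 2.19, S 2.58, In 1.78.
So from lowest to highest: In < B < P < S < N.

In < B < P < S < N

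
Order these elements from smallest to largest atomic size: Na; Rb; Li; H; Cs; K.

H, Li, Na, K, Rb, Cs

Moving right in a period, electrons are added to the same shell under a stronger nuclear pull, so atoms get smaller; moving down, a new shell is opened and atoms get larger.
All are in group 1, so atomic radius increases down the group.
So from smallest to largest: H < Li < Na < K < Rb < Cs.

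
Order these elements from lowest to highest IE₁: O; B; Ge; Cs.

Cs, Ge, B, O

Across a period the outer electron is held more tightly (higher IE₁); down a group it sits in a higher shell, more shielded, and comes off more easily.
Here both period and group differ, so the two effects have to be weighed against each other.
Ge > Cs: both effects reinforce here, so Ge is clearly the higher of the two.
B > Ge: period and group pull opposite ways; the down-group shift dominates (801 vs 762 kJ/mol).
O > B: O lies to the right of B in period 2, so the across-period effect alone puts O higher.
Tabulated first ionization energy (kJ/mol): B 801, O 1314, Ge 762, Cs 376.
So from lowest to highest: Cs < Ge < B < O.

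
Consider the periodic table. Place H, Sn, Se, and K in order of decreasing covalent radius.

H is in period 1, group 1; K is in period 4, group 1; Se is in period 4, group 16; Sn is in period 5, group 14.
Atomic radius shrinks across a period as nuclear charge pulls the same shell inward, and grows down a group as new shells are added.
These span different periods and groups, so the two trends combine.
Se > H: the two effects oppose for this pair; the down-group effect wins (116 vs 32 pm).
Sn > Se: relative to Se, both the across-period and down-group shifts push Sn's atomic radius up.
K > Sn: period and group pull opposite ways; the across-period shift dominates (196 vs 140 pm).
For reference (pm): H 32, K 196, Se 116, Sn 140.
So from largest to smallest: K > Sn > Se > H.

K > Sn > Se > H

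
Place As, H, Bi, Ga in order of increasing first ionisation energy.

Ga < Bi < As < H

H is in period 1, group 1; Ga is in period 4, group 13; As is in period 4, group 15; Bi is in period 6, group 15.
Removing the outermost electron gets harder across a period and easier down a group.
Neither a single period nor a single group — weigh both effects.
Bi > Ga: period and group pull opposite ways; the across-period shift dominates (703 vs 579 kJ/mol).
As > Bi: they share group 15; the group trend gives As the larger value.
H > As: period and group pull opposite ways; the down-group shift dominates (1312 vs 947 kJ/mol).
Approximate values (kJ/mol): H 1312, Ga 579, As 947, Bi 703.
So from lowest to highest: Ga < Bi < As < H.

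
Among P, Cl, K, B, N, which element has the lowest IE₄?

P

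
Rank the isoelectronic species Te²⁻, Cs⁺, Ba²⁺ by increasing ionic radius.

Ba²⁺, Cs⁺, Te²⁻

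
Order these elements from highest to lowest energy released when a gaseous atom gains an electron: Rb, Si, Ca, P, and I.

I, Si, P, Rb, Ca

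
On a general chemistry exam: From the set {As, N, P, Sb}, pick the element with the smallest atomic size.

N

Atomic radius shrinks across a period as nuclear charge pulls the same shell inward, and grows down a group as new shells are added.
All are in group 15, so atomic radius increases down the group.
The smallest atomic size among these belongs to N.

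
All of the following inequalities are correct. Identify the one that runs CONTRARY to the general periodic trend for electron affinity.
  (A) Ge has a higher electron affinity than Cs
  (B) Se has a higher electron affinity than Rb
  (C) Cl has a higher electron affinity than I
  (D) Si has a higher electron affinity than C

(D)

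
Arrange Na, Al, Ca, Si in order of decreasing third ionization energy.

Na, Ca, Si, Al

The third ionization energy removes an electron from the +2 ion. For each element: Na²⁺ is already 1 electron into the core; Al²⁺ still has 1 valence electron; Ca²⁺ is the bare [Ar] core; Si²⁺ still has 2 valence electrons.
Core electrons are held far more tightly than valence electrons, so Ca and Na top the IE_3 order.
Valence configurations: Al²⁺ [Ne]3s¹, Si²⁺ [Ne]3s².
Approximate IE_3 values (kJ/mol): Na 6910, Al 2745, Ca 4912, Si 3232.
Hence IE_3: Al < Si < Ca < Na.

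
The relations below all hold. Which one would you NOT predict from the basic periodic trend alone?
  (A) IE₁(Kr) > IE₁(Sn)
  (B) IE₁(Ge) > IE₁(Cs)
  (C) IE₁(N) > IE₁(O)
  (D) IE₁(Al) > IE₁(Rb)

The general trend: first ionization energy increases across a period and decreases down a group.
(A) Kr (period 4, group 18) vs Sn (period 5, group 14): the stated order agrees with the simple trend.
(B) Ge (period 4, group 14) vs Cs (period 6, group 1): the stated order agrees with the simple trend.
(C) N (period 2, group 15) vs O (period 2, group 16): the stated order contradicts the simple trend.
(D) Al (period 3, group 13) vs Rb (period 5, group 1): the stated order agrees with the simple trend.
The exception is (C): pairing an electron in O's 2p⁴ costs repulsion energy, so O ionizes more easily than half-filled N (2p³).

(C)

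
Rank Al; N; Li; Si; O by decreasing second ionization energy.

Li > O > N > Al > Si

Consider each +1 ion: Al⁺ still has 2 valence electrons; N⁺ still has 4 valence electrons; Li⁺ is the bare [He] core; Si⁺ still has 3 valence electrons; O⁺ still has 5 valence electrons.
Breaking into a closed-shell core is much more expensive than removing a leftover valence electron — Li has the largest IE_2 here.
Valence configurations: Al⁺ [Ne]3s², N⁺ [He]2s²2p², Si⁺ [Ne]3s²3p¹, O⁺ [He]2s²2p³.
Si⁺ loses a lone 3p electron whereas Al⁺ must break into a filled 3s² pair, so IE_2(Al) > IE_2(Si) even though Si has the higher nuclear charge.
The numbers (kJ/mol): Al 1817, N 2856, Li 7298, Si 1577, O 3388.
Overall IE_2 order: Si < Al < N < O < Li.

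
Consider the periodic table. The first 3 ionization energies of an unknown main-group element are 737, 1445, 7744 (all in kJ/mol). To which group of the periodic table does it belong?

Group 2

Look for the largest jump between consecutive ionization energies: IE3/IE2 ≈ 5.4, far larger than any earlier ratio.
That jump marks the point where a core electron is being removed. So the atom has 2 valence electrons.
A main-group element with 2 valence electrons is in group 2.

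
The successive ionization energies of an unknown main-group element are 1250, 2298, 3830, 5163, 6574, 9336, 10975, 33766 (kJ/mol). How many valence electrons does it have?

7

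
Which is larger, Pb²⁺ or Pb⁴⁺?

Pb²⁺

Both ions have Z = 82 protons, but Pb⁴⁺ has lost more electrons, so its remaining electrons feel a larger effective nuclear charge per electron and are pulled in more tightly.
Higher positive charge → smaller ion, so Pb²⁺ > Pb⁴⁺.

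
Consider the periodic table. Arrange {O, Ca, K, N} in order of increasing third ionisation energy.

K, N, Ca, O

IE_3 is the cost of taking one more electron from the +2 cation: O²⁺ still has 4 valence electrons; Ca²⁺ is the bare [Ar] core; K²⁺ is already 1 electron into the core; N²⁺ still has 3 valence electrons.
Usually core removal costs more than valence removal, but here the competition is close: a tightly held n=2 valence electron can cost more to remove than an n=3 core electron, so the actual values have to decide it.
Valence configurations: O²⁺ [He]2s²2p², N²⁺ [He]2s²2p¹.
Approximate IE_3 values (kJ/mol): O 5300, Ca 4912, K 4420, N 4578.
Putting it together, IE_3: K < N < Ca < O.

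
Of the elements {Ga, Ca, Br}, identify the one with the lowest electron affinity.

Ca

Ca is in period 4, group 2; Ga is in period 4, group 13; Br is in period 4, group 17.
Electron affinity generally becomes more exothermic across a period toward the halogens and less exothermic down a group.
All lie in period 4, so electron affinity increases left to right.
The lowest electron affinity among these belongs to Ca.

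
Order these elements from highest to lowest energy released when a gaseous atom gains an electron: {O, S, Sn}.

S, O, Sn

Adding an electron releases more energy for atoms nearer the top right (short of the noble gases).
Here both period and group differ, so the two effects have to be weighed against each other.
O > Sn: both effects reinforce here, so O is clearly the higher of the two.
S > O: this pair runs against the simple trend — see the exception note.
Note the exception: S has a higher electron affinity than O, contrary to the simple trend — the compact 2p subshell of O repels the added electron more than S's larger 3p does.
Tabulated electron affinity (kJ/mol): O 141, S 200, Sn 107.
So from highest to lowest: S > O > Sn.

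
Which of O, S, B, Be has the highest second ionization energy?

Consider each +1 ion: O⁺ still has 5 valence electrons; S⁺ still has 5 valence electrons; B⁺ still has 2 valence electrons; Be⁺ still has 1 valence electron.
All are still removing valence electrons, so compare the +1 ions as you would atoms: IE_2 generally rises across a period (higher Z_eff) and falls down a group (larger shell), subject to the usual subshell exceptions.
Valence configurations: O⁺ [He]2s²2p³, S⁺ [Ne]3s²3p³, B⁺ [He]2s², Be⁺ [He]2s¹.
Approximate IE_2 values (kJ/mol): O 3388, S 2252, B 2427, Be 1757.
So the second ionization energies run Be < S < B < O.

O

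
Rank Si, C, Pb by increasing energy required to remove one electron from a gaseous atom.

C is in period 2, group 14; Si is in period 3, group 14; Pb is in period 6, group 14.
Removing the outermost electron gets harder across a period and easier down a group.
All are in group 14, so first ionization energy increases up the group.
So from lowest to highest: Pb < Si < C.

Pb, Si, C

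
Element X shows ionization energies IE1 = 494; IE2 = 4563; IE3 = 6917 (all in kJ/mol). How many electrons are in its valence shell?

1

Look for the largest jump between consecutive ionization energies: IE2/IE1 ≈ 9.2, far larger than any earlier ratio.
That jump marks the point where a core electron is being removed. So the atom has 1 valence electron.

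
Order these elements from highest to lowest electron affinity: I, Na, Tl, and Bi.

I > Bi > Na > Tl

EA tends to increase across a period and decrease down a group, though the pattern is less regular than for IE or radius.
These span different periods and groups, so the two trends combine.
Na > Tl: period and group pull opposite ways; the down-group shift dominates (53 vs 19 kJ/mol).
Bi > Na: period and group pull opposite ways; the across-period shift dominates (91 vs 53 kJ/mol).
I > Bi: both effects reinforce here, so I is clearly the higher of the two.
Tabulated electron affinity (kJ/mol): Na 53, I 295, Tl 19, Bi 91.
So from highest to lowest: I > Bi > Na > Tl.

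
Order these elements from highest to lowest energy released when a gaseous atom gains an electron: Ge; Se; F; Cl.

Cl > F > Se > Ge

F is in period 2, group 17; Cl is in period 3, group 17; Ge is in period 4, group 14; Se is in period 4, group 16.
Atoms with high Z_eff and room in the valence shell (especially the halogens) have the most exothermic electron affinities.
Here both period and group differ, so the two effects have to be weighed against each other.
Se > Ge: Se lies to the right of Ge in period 4, so the across-period effect alone puts Se higher.
F > Se: both effects reinforce here, so F is clearly the higher of the two.
Cl > F: this pair runs against the simple trend — see the exception note.
Note the exception: Cl has a higher electron affinity than F, contrary to the simple trend — F's small 2p subshell makes the incoming electron feel strong e⁻–e⁻ repulsion, so Cl actually releases more energy on gaining an electron.
Approximate values (kJ/mol): F 328, Cl 349, Ge 119, Se 195.
So from highest to lowest: Cl > F > Se > Ge.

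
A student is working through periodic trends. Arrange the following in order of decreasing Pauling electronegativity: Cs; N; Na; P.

N is in period 2, group 15; Na is in period 3, group 1; P is in period 3, group 15; Cs is in period 6, group 1.
Atoms toward the upper right of the periodic table pull bonding electrons most strongly.
Neither a single period nor a single group — weigh both effects.
Na > Cs: Na sits above Cs in group 1, so the down-group effect alone puts Na higher.
P > Na: P lies to the right of Na in period 3, so the across-period effect alone puts P higher.
N > P: they share group 15; the group trend gives N the larger value.
Tabulated electronegativity (Pauling): N 3.04, Na 0.93, P 2.19, Cs 0.79.
So from highest to lowest: N > P > Na > Cs.

N, P, Na, Cs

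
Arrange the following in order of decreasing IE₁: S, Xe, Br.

Xe, Br, S

S is in period 3, group 16; Br is in period 4, group 17; Xe is in period 5, group 18.
First ionization energy rises across a period (greater Z_eff holds electrons more tightly) and falls down a group (valence electrons are farther from the nucleus).
These sit on a diagonal, where the across-period and down-group effects partly cancel.
Br > S: the two effects oppose for this pair; the across-period effect wins (1140 vs 1000 kJ/mol).
Xe > Br: period and group pull opposite ways; the across-period shift dominates (1170 vs 1140 kJ/mol).
For reference (kJ/mol): S 1000, Br 1140, Xe 1170.
So from highest to lowest: Xe > Br > S.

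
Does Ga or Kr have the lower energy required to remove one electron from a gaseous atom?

Ga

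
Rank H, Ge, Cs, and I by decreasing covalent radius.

Cs > I > Ge > H

Atomic radius shrinks across a period as nuclear charge pulls the same shell inward, and grows down a group as new shells are added.
Here both period and group differ, so the two effects have to be weighed against each other.
Ge > H: period and group pull opposite ways; the down-group shift dominates (121 vs 32 pm).
I > Ge: period and group pull opposite ways; the down-group shift dominates (133 vs 121 pm).
Cs > I: relative to I, both the across-period and down-group shifts push Cs's atomic radius up.
Tabulated atomic radius (pm): H 32, Ge 121, I 133, Cs 232.
So from largest to smallest: Cs > I > Ge > H.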